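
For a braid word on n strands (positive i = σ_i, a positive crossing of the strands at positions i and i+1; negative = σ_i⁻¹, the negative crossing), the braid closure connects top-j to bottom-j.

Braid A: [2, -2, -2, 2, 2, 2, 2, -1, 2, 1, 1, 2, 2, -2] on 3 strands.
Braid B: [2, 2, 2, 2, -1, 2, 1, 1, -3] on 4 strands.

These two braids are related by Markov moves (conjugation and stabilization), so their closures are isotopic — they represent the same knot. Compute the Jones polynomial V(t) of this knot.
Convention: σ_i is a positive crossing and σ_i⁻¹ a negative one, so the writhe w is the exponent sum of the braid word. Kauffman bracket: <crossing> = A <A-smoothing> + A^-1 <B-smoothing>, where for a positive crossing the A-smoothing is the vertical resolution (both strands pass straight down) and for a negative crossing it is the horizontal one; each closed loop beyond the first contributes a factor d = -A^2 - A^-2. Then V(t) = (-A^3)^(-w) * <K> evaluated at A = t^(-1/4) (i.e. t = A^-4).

Markov-equivalent braids have isotopic closures, hence identical knot invariants. Strip the Markov moves from each word to reach a common short braid β, then compute V(t) once on β.
Braid A: s2 s2^-1 s2^-1 s2 s2 s2 s2 s1^-1 s2 s1 s1 s2 s2 s2^-1 on 3 strands reduces by inverse Markov moves (closure unchanged at each step):
  Deconjugate: the word is γ·β·γ⁻¹ with γ = s2 (prefix) and γ⁻¹ = s2^-1 (suffix); strip both.
  Deconjugate: the word is γ·β·γ⁻¹ with γ = s2^-1 (prefix) and γ⁻¹ = s2 (suffix); strip both.
  Deconjugate: the word is γ·β·γ⁻¹ with γ = s2^-1 (prefix) and γ⁻¹ = s2 (suffix); strip both.
Reduced to β = s2 s2 s2 s2 s1^-1 s2 s1 s1 on 3 strands, 8 crossings.
Braid B: s2 s2 s2 s2 s1^-1 s2 s1 s1 s3^-1 on 4 strands reduces by inverse Markov moves (closure unchanged at each step):
  Destabilize: the word has the form β·s3^-1 where s3^-1 occurs only as the final letter (β ∈ B_3); drop it and the last strand → 3 strands.
Reduced to β = s2 s2 s2 s2 s1^-1 s2 s1 s1 on 3 strands, 8 crossings.
Both give the same β = s2 s2 s2 s2 s1^-1 s2 s1 s1 on 3 strands, so one state sum suffices:
Braid: s2 s2 s2 s2 s1^-1 s2 s1 s1 on 3 strands, 8 crossings.
Writhe w = (#positive) - (#negative) = 7 - 1 = 6.
Computing the Kauffman bracket via state sum. There are 2^8 = 256 states.
Each crossing splits two ways (0=vertical, 1=horizontal). The state's weight is A^(#A-smoothings - #B-smoothings) * d^(loops - 1).
Tabulate the states by total A-exponent and number of loops L (A-exp: L × count):
  A^8: L=2 ×1
  A^6: L=1 ×5, L=3 ×3
  A^4: L=2 ×27, L=4 ×1
  A^2: L=1 ×18, L=3 ×38
  A^0: L=2 ×41, L=4 ×29
  A^-2: L=3 ×44, L=5 ×12
  A^-4: L=4 ×26, L=6 ×2
  A^-6: L=5 ×8
  A^-8: L=6 ×1
Each group contributes A^e * Σ count * d^(L-1):
Powers of d = -A^2 - A^-2: d^2 = A^4 + 2 + A^-4; d^3 = -A^6 - 3*A^2 - 3*A^-2 - A^-6; d^4 = A^8 + 4*A^4 + 6 + 4*A^-4 + A^-8; d^5 = -A^10 - 5*A^6 - 10*A^2 - 10*A^-2 - 5*A^-6 - A^-10.
  A^8 * (d) = -A^10 - A^6
  A^6 * (5 + 3*d^2) = 3*A^10 + 11*A^6 + 3*A^2
  A^4 * (27*d + d^3) = -A^10 - 30*A^6 - 30*A^2 - A^-2
  A^2 * (18 + 38*d^2) = 38*A^6 + 94*A^2 + 38*A^-2
  A^0 * (41*d + 29*d^3) = -29*A^6 - 128*A^2 - 128*A^-2 - 29*A^-6
  A^-2 * (44*d^2 + 12*d^4) = 12*A^6 + 92*A^2 + 160*A^-2 + 92*A^-6 + 12*A^-10
  A^-4 * (26*d^3 + 2*d^5) = -2*A^6 - 36*A^2 - 98*A^-2 - 98*A^-6 - 36*A^-10 - 2*A^-14
  A^-6 * (8*d^4) = 8*A^2 + 32*A^-2 + 48*A^-6 + 32*A^-10 + 8*A^-14
  A^-8 * (d^5) = -A^2 - 5*A^-2 - 10*A^-6 - 10*A^-10 - 5*A^-14 - A^-18
Summing the groups: <K> = A^10 - A^6 + 2*A^2 - 2*A^-2 + 3*A^-6 - 2*A^-10 + A^-14 - A^-18
Normalise by the writhe: (-A^3)^(-w) = (-A^3)^(-6) = A^-18, so f(A) = A^-18 * <K> = A^-8 - A^-12 + 2*A^-16 - 2*A^-20 + 3*A^-24 - 2*A^-28 + A^-32 - A^-36.
Substitute A = t^(-1/4), i.e. A^e → t^(-e/4): V(t) = -t^9 + t^8 - 2*t^7 + 3*t^6 - 2*t^5 + 2*t^4 - t^3 + t^2

Answer: -t^9 + t^8 - 2*t^7 + 3*t^6 - 2*t^5 + 2*t^4 - t^3 + t^2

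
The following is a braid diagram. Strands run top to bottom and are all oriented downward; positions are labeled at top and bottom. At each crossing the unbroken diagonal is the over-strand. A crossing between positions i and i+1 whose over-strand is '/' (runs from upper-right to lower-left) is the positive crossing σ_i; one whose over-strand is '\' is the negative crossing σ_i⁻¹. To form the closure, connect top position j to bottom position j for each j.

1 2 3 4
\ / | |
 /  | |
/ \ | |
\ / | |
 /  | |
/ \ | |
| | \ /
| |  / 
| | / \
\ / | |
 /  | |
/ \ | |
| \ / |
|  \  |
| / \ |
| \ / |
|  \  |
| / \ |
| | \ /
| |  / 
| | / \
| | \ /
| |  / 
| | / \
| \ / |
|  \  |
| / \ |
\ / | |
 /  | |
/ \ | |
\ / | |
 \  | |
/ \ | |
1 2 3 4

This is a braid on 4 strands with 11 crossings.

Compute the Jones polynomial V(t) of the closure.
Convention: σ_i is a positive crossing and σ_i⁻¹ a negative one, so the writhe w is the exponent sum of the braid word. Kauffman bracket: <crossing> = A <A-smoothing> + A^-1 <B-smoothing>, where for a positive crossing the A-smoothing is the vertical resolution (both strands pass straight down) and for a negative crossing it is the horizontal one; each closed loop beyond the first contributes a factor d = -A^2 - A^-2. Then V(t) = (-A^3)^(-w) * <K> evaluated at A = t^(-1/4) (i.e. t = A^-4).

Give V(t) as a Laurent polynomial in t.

Reading the diagram top to bottom ('/'-over between positions i,i+1 = s_i, '\'-over = s_i^-1): braid word = s1 s1 s3 s1 s2^-1 s2^-1 s3 s3 s2^-1 s1 s1^-1.
The presented braid s1 s1 s3 s1 s2^-1 s2^-1 s3 s3 s2^-1 s1 s1^-1 on 4 strands reduces by inverse Markov moves (closure unchanged at each step):
  Deconjugate: the word is γ·β·γ⁻¹ with γ = s1 (prefix) and γ⁻¹ = s1^-1 (suffix); strip both.
Reduced to β = s1 s3 s1 s2^-1 s2^-1 s3 s3 s2^-1 s1 on 4 strands, 9 crossings.
Compute on β:
Braid: s1 s3 s1 s2^-1 s2^-1 s3 s3 s2^-1 s1 on 4 strands, 9 crossings.
Writhe w = (#positive) - (#negative) = 6 - 3 = 3.
State-sum expansion of <K>. There are 2^9 = 512 states.
Each crossing splits two ways (0=vertical, 1=horizontal). The state's weight is A^(#A-smoothings - #B-smoothings) * d^(loops - 1).
Tabulate the states by total A-exponent and number of loops L (A-exp: L × count):
  A^9: L=5 ×1
  A^7: L=4 ×9
  A^5: L=3 ×32, L=5 ×4
  A^3: L=2 ×55, L=4 ×28, L=6 ×1
  A^1: L=1 ×39, L=3 ×77, L=5 ×10
  A^-1: L=2 ×81, L=4 ×44, L=6 ×1
  A^-3: L=3 ×73, L=5 ×11
  A^-5: L=4 ×35, L=6 ×1
  A^-7: L=5 ×9
  A^-9: L=6 ×1
Each group contributes A^e * Σ count * d^(L-1):
Powers of d = -A^2 - A^-2: d^2 = A^4 + 2 + A^-4; d^3 = -A^6 - 3*A^2 - 3*A^-2 - A^-6; d^4 = A^8 + 4*A^4 + 6 + 4*A^-4 + A^-8; d^5 = -A^10 - 5*A^6 - 10*A^2 - 10*A^-2 - 5*A^-6 - A^-10.
  A^9 * (d^4) = A^17 + 4*A^13 + 6*A^9 + 4*A^5 + A
  A^7 * (9*d^3) = -9*A^13 - 27*A^9 - 27*A^5 - 9*A
  A^5 * (32*d^2 + 4*d^4) = 4*A^13 + 48*A^9 + 88*A^5 + 48*A + 4*A^-3
  A^3 * (55*d + 28*d^3 + d^5) = -A^13 - 33*A^9 - 149*A^5 - 149*A - 33*A^-3 - A^-7
  A^1 * (39 + 77*d^2 + 10*d^4) = 10*A^9 + 117*A^5 + 253*A + 117*A^-3 + 10*A^-7
  A^-1 * (81*d + 44*d^3 + d^5) = -A^9 - 49*A^5 - 223*A - 223*A^-3 - 49*A^-7 - A^-11
  A^-3 * (73*d^2 + 11*d^4) = 11*A^5 + 117*A + 212*A^-3 + 117*A^-7 + 11*A^-11
  A^-5 * (35*d^3 + d^5) = -A^5 - 40*A - 115*A^-3 - 115*A^-7 - 40*A^-11 - A^-15
  A^-7 * (9*d^4) = 9*A + 36*A^-3 + 54*A^-7 + 36*A^-11 + 9*A^-15
  A^-9 * (d^5) = -A - 5*A^-3 - 10*A^-7 - 10*A^-11 - 5*A^-15 - A^-19
Summing the groups: <K> = A^17 - 2*A^13 + 3*A^9 - 6*A^5 + 6*A - 7*A^-3 + 6*A^-7 - 4*A^-11 + 3*A^-15 - A^-19
Normalise by the writhe: (-A^3)^(-w) = (-A^3)^(-3) = -A^-9, so f(A) = -A^-9 * <K> = -A^8 + 2*A^4 - 3 + 6*A^-4 - 6*A^-8 + 7*A^-12 - 6*A^-16 + 4*A^-20 - 3*A^-24 + A^-28.
Substitute A = t^(-1/4), i.e. A^e → t^(-e/4): V(t) = t^7 - 3*t^6 + 4*t^5 - 6*t^4 + 7*t^3 - 6*t^2 + 6*t - 3 + 2*t^-1 - t^-2

Answer: t^7 - 3*t^6 + 4*t^5 - 6*t^4 + 7*t^3 - 6*t^2 + 6*t - 3 + 2*t^-1 - t^-2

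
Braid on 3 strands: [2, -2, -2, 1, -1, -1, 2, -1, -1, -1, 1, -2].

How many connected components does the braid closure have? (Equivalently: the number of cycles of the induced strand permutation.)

1

Derivation:
Track the strand permutation on 3 strands, starting from identity.
  step 1: s2 swaps positions 2,3 -> [1 3 2]
  step 2: s2^-1 swaps positions 2,3 -> [1 2 3]
  step 3: s2^-1 swaps positions 2,3 -> [1 3 2]
  step 4: s1 swaps positions 1,2 -> [3 1 2]
  step 5: s1^-1 swaps positions 1,2 -> [1 3 2]
  step 6: s1^-1 swaps positions 1,2 -> [3 1 2]
  step 7: s2 swaps positions 2,3 -> [3 2 1]
  step 8: s1^-1 swaps positions 1,2 -> [2 3 1]
  step 9: s1^-1 swaps positions 1,2 -> [3 2 1]
  step 10: s1^-1 swaps positions 1,2 -> [2 3 1]
  step 11: s1 swaps positions 1,2 -> [3 2 1]
  step 12: s2^-1 swaps positions 2,3 -> [3 1 2]
Final permutation (position -> original strand): [3 1 2]
Closure components = cycle count of this permutation = 1.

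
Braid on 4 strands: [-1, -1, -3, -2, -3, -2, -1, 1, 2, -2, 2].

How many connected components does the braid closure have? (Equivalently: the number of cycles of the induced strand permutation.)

3

Derivation:
Track the strand permutation on 4 strands, starting from identity.
  step 1: s1^-1 swaps positions 1,2 -> [2 1 3 4]
  step 2: s1^-1 swaps positions 1,2 -> [1 2 3 4]
  step 3: s3^-1 swaps positions 3,4 -> [1 2 4 3]
  step 4: s2^-1 swaps positions 2,3 -> [1 4 2 3]
  step 5: s3^-1 swaps positions 3,4 -> [1 4 3 2]
  step 6: s2^-1 swaps positions 2,3 -> [1 3 4 2]
  step 7: s1^-1 swaps positions 1,2 -> [3 1 4 2]
  step 8: s1 swaps positions 1,2 -> [1 3 4 2]
  step 9: s2 swaps positions 2,3 -> [1 4 3 2]
  step 10: s2^-1 swaps positions 2,3 -> [1 3 4 2]
  step 11: s2 swaps positions 2,3 -> [1 4 3 2]
Final permutation (position -> original strand): [1 4 3 2]
Closure components = cycle count of this permutation = 3.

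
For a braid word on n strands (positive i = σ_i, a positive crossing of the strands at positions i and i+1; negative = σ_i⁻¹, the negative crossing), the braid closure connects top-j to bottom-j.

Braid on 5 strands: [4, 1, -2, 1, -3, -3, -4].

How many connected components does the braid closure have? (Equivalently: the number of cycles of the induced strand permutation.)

Track the strand permutation on 5 strands, starting from identity.
  step 1: s4 swaps positions 4,5 -> [1 2 3 5 4]
  step 2: s1 swaps positions 1,2 -> [2 1 3 5 4]
  step 3: s2^-1 swaps positions 2,3 -> [2 3 1 5 4]
  step 4: s1 swaps positions 1,2 -> [3 2 1 5 4]
  step 5: s3^-1 swaps positions 3,4 -> [3 2 5 1 4]
  step 6: s3^-1 swaps positions 3,4 -> [3 2 1 5 4]
  step 7: s4^-1 swaps positions 4,5 -> [3 2 1 4 5]
Final permutation (position -> original strand): [3 2 1 4 5]
Closure components = cycle count of this permutation = 4.

Answer: 4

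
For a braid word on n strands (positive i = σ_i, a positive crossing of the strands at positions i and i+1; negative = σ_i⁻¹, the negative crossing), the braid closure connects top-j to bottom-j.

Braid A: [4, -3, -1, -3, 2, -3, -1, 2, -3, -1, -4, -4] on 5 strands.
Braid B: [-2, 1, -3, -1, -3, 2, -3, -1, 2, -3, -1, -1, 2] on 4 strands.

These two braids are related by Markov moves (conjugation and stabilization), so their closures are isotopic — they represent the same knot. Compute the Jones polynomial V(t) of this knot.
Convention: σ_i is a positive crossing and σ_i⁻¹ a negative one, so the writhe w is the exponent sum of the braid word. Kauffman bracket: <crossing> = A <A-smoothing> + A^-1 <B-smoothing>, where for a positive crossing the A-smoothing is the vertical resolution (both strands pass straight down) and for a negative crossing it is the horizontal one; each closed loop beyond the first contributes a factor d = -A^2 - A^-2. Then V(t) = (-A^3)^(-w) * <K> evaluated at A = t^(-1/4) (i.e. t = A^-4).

1 - 2*t^-1 + 4*t^-2 - 5*t^-3 + 7*t^-4 - 7*t^-5 + 6*t^-6 - 5*t^-7 + 3*t^-8 - t^-9

Derivation:
Markov-equivalent braids have isotopic closures, hence identical knot invariants. Strip the Markov moves from each word to reach a common short braid β, then compute V(t) once on β.
Braid A: s4 s3^-1 s1^-1 s3^-1 s2 s3^-1 s1^-1 s2 s3^-1 s1^-1 s4^-1 s4^-1 on 5 strands reduces by inverse Markov moves (closure unchanged at each step):
  Deconjugate: the word is γ·β·γ⁻¹ with γ = s4 (prefix) and γ⁻¹ = s4^-1 (suffix); strip both.
  Destabilize: the word has the form β·s4^-1 where s4^-1 occurs only as the final letter (β ∈ B_4); drop it and the last strand → 4 strands.
Reduced to β = s3^-1 s1^-1 s3^-1 s2 s3^-1 s1^-1 s2 s3^-1 s1^-1 on 4 strands, 9 crossings.
Braid B: s2^-1 s1 s3^-1 s1^-1 s3^-1 s2 s3^-1 s1^-1 s2 s3^-1 s1^-1 s1^-1 s2 on 4 strands reduces by inverse Markov moves (closure unchanged at each step):
  Deconjugate: the word is γ·β·γ⁻¹ with γ = s2^-1 s1 (prefix) and γ⁻¹ = s1^-1 s2 (suffix); strip both.
Reduced to β = s3^-1 s1^-1 s3^-1 s2 s3^-1 s1^-1 s2 s3^-1 s1^-1 on 4 strands, 9 crossings.
Both give the same β = s3^-1 s1^-1 s3^-1 s2 s3^-1 s1^-1 s2 s3^-1 s1^-1 on 4 strands, so one state sum suffices:
Braid: s3^-1 s1^-1 s3^-1 s2 s3^-1 s1^-1 s2 s3^-1 s1^-1 on 4 strands, 9 crossings.
Writhe w = (#positive) - (#negative) = 2 - 7 = -5.
Enumerate smoothing states for the bracket polynomial. There are 2^9 = 512 states.
Each crossing splits two ways (0=vertical, 1=horizontal). The state's weight is A^(#A-smoothings - #B-smoothings) * d^(loops - 1).
Tabulate the states by total A-exponent and number of loops L (A-exp: L × count):
  A^9: L=7 ×1
  A^7: L=6 ×9
  A^5: L=5 ×36
  A^3: L=4 ×83, L=6 ×1
  A^1: L=3 ×118, L=5 ×8
  A^-1: L=2 ×100, L=4 ×26
  A^-3: L=1 ×41, L=3 ×42, L=5 ×1
  A^-5: L=2 ×31, L=4 ×5
  A^-7: L=3 ×9
  A^-9: L=4 ×1
Each group contributes A^e * Σ count * d^(L-1):
Powers of d = -A^2 - A^-2: d^2 = A^4 + 2 + A^-4; d^3 = -A^6 - 3*A^2 - 3*A^-2 - A^-6; d^4 = A^8 + 4*A^4 + 6 + 4*A^-4 + A^-8; d^5 = -A^10 - 5*A^6 - 10*A^2 - 10*A^-2 - 5*A^-6 - A^-10; d^6 = A^12 + 6*A^8 + 15*A^4 + 20 + 15*A^-4 + 6*A^-8 + A^-12.
  A^9 * (d^6) = A^21 + 6*A^17 + 15*A^13 + 20*A^9 + 15*A^5 + 6*A + A^-3
  A^7 * (9*d^5) = -9*A^17 - 45*A^13 - 90*A^9 - 90*A^5 - 45*A - 9*A^-3
  A^5 * (36*d^4) = 36*A^13 + 144*A^9 + 216*A^5 + 144*A + 36*A^-3
  A^3 * (83*d^3 + d^5) = -A^13 - 88*A^9 - 259*A^5 - 259*A - 88*A^-3 - A^-7
  A^1 * (118*d^2 + 8*d^4) = 8*A^9 + 150*A^5 + 284*A + 150*A^-3 + 8*A^-7
  A^-1 * (100*d + 26*d^3) = -26*A^5 - 178*A - 178*A^-3 - 26*A^-7
  A^-3 * (41 + 42*d^2 + d^4) = A^5 + 46*A + 131*A^-3 + 46*A^-7 + A^-11
  A^-5 * (31*d + 5*d^3) = -5*A - 46*A^-3 - 46*A^-7 - 5*A^-11
  A^-7 * (9*d^2) = 9*A^-3 + 18*A^-7 + 9*A^-11
  A^-9 * (d^3) = -A^-3 - 3*A^-7 - 3*A^-11 - A^-15
Summing the groups: <K> = A^21 - 3*A^17 + 5*A^13 - 6*A^9 + 7*A^5 - 7*A + 5*A^-3 - 4*A^-7 + 2*A^-11 - A^-15
Normalise by the writhe: (-A^3)^(-w) = (-A^3)^(5) = -A^15, so f(A) = -A^15 * <K> = -A^36 + 3*A^32 - 5*A^28 + 6*A^24 - 7*A^20 + 7*A^16 - 5*A^12 + 4*A^8 - 2*A^4 + 1.
Substitute A = t^(-1/4), i.e. A^e → t^(-e/4): V(t) = 1 - 2*t^-1 + 4*t^-2 - 5*t^-3 + 7*t^-4 - 7*t^-5 + 6*t^-6 - 5*t^-7 + 3*t^-8 - t^-9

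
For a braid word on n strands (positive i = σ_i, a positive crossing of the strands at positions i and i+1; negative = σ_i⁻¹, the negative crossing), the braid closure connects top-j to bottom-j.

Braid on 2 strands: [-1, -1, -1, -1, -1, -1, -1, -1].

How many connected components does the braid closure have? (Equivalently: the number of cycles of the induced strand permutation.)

Track the strand permutation on 2 strands, starting from identity.
  step 1: s1^-1 swaps positions 1,2 -> [2 1]
  step 2: s1^-1 swaps positions 1,2 -> [1 2]
  step 3: s1^-1 swaps positions 1,2 -> [2 1]
  step 4: s1^-1 swaps positions 1,2 -> [1 2]
  step 5: s1^-1 swaps positions 1,2 -> [2 1]
  step 6: s1^-1 swaps positions 1,2 -> [1 2]
  step 7: s1^-1 swaps positions 1,2 -> [2 1]
  step 8: s1^-1 swaps positions 1,2 -> [1 2]
Final permutation (position -> original strand): [1 2]
Closure components = cycle count of this permutation = 2.

Answer: 2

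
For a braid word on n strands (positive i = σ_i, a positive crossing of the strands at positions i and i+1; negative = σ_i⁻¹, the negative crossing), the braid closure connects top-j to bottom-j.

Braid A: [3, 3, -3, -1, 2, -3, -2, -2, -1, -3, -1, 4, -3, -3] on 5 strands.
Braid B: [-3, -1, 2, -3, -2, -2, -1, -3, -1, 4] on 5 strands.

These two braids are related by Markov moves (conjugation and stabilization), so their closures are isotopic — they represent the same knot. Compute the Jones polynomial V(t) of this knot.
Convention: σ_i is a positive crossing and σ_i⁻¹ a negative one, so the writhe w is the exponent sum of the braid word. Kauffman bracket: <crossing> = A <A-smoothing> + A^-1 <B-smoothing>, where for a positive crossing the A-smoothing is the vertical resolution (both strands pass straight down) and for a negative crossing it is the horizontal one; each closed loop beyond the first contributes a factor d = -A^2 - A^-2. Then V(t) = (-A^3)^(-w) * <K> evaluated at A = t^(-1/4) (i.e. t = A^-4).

t^-2 - t^-3 + 3*t^-4 - 3*t^-5 + 4*t^-6 - 4*t^-7 + 2*t^-8 - 2*t^-9 + t^-10

Derivation:
Markov-equivalent braids have isotopic closures, hence identical knot invariants. Strip the Markov moves from each word to reach a common short braid β, then compute V(t) once on β.
Braid A: s3 s3 s3^-1 s1^-1 s2 s3^-1 s2^-1 s2^-1 s1^-1 s3^-1 s1^-1 s4 s3^-1 s3^-1 on 5 strands reduces by inverse Markov moves (closure unchanged at each step):
  Deconjugate: the word is γ·β·γ⁻¹ with γ = s3 s3 (prefix) and γ⁻¹ = s3^-1 s3^-1 (suffix); strip both.
  Destabilize: the word has the form β·s4 where s4 occurs only as the final letter (β ∈ B_4); drop it and the last strand → 4 strands.
Reduced to β = s3^-1 s1^-1 s2 s3^-1 s2^-1 s2^-1 s1^-1 s3^-1 s1^-1 on 4 strands, 9 crossings.
Braid B: s3^-1 s1^-1 s2 s3^-1 s2^-1 s2^-1 s1^-1 s3^-1 s1^-1 s4 on 5 strands reduces by inverse Markov moves (closure unchanged at each step):
  Destabilize: the word has the form β·s4 where s4 occurs only as the final letter (β ∈ B_4); drop it and the last strand → 4 strands.
Reduced to β = s3^-1 s1^-1 s2 s3^-1 s2^-1 s2^-1 s1^-1 s3^-1 s1^-1 on 4 strands, 9 crossings.
Both give the same β = s3^-1 s1^-1 s2 s3^-1 s2^-1 s2^-1 s1^-1 s3^-1 s1^-1 on 4 strands, so one state sum suffices:
Braid: s3^-1 s1^-1 s2 s3^-1 s2^-1 s2^-1 s1^-1 s3^-1 s1^-1 on 4 strands, 9 crossings.
Writhe w = (#positive) - (#negative) = 1 - 8 = -7.
Enumerate smoothing states for the bracket polynomial. There are 2^9 = 512 states.
Each crossing splits two ways (0=vertical, 1=horizontal). The state's weight is A^(#A-smoothings - #B-smoothings) * d^(loops - 1).
Tabulate the states by total A-exponent and number of loops L (A-exp: L × count):
  A^9: L=6 ×1
  A^7: L=5 ×9
  A^5: L=4 ×34, L=6 ×2
  A^3: L=3 ×67, L=5 ×17
  A^1: L=2 ×69, L=4 ×56, L=6 ×1
  A^-1: L=1 ×30, L=3 ×88, L=5 ×8
  A^-3: L=2 ×61, L=4 ×23
  A^-5: L=1 ×9, L=3 ×26, L=5 ×1
  A^-7: L=2 ×6, L=4 ×3
  A^-9: L=3 ×1
Each group contributes A^e * Σ count * d^(L-1):
Powers of d = -A^2 - A^-2: d^2 = A^4 + 2 + A^-4; d^3 = -A^6 - 3*A^2 - 3*A^-2 - A^-6; d^4 = A^8 + 4*A^4 + 6 + 4*A^-4 + A^-8; d^5 = -A^10 - 5*A^6 - 10*A^2 - 10*A^-2 - 5*A^-6 - A^-10.
  A^9 * (d^5) = -A^19 - 5*A^15 - 10*A^11 - 10*A^7 - 5*A^3 - A^-1
  A^7 * (9*d^4) = 9*A^15 + 36*A^11 + 54*A^7 + 36*A^3 + 9*A^-1
  A^5 * (34*d^3 + 2*d^5) = -2*A^15 - 44*A^11 - 122*A^7 - 122*A^3 - 44*A^-1 - 2*A^-5
  A^3 * (67*d^2 + 17*d^4) = 17*A^11 + 135*A^7 + 236*A^3 + 135*A^-1 + 17*A^-5
  A^1 * (69*d + 56*d^3 + d^5) = -A^11 - 61*A^7 - 247*A^3 - 247*A^-1 - 61*A^-5 - A^-9
  A^-1 * (30 + 88*d^2 + 8*d^4) = 8*A^7 + 120*A^3 + 254*A^-1 + 120*A^-5 + 8*A^-9
  A^-3 * (61*d + 23*d^3) = -23*A^3 - 130*A^-1 - 130*A^-5 - 23*A^-9
  A^-5 * (9 + 26*d^2 + d^4) = A^3 + 30*A^-1 + 67*A^-5 + 30*A^-9 + A^-13
  A^-7 * (6*d + 3*d^3) = -3*A^-1 - 15*A^-5 - 15*A^-9 - 3*A^-13
  A^-9 * (d^2) = A^-5 + 2*A^-9 + A^-13
Summing the groups: <K> = -A^19 + 2*A^15 - 2*A^11 + 4*A^7 - 4*A^3 + 3*A^-1 - 3*A^-5 + A^-9 - A^-13
Normalise by the writhe: (-A^3)^(-w) = (-A^3)^(7) = -A^21, so f(A) = -A^21 * <K> = A^40 - 2*A^36 + 2*A^32 - 4*A^28 + 4*A^24 - 3*A^20 + 3*A^16 - A^12 + A^8.
Substitute A = t^(-1/4), i.e. A^e → t^(-e/4): V(t) = t^-2 - t^-3 + 3*t^-4 - 3*t^-5 + 4*t^-6 - 4*t^-7 + 2*t^-8 - 2*t^-9 + t^-10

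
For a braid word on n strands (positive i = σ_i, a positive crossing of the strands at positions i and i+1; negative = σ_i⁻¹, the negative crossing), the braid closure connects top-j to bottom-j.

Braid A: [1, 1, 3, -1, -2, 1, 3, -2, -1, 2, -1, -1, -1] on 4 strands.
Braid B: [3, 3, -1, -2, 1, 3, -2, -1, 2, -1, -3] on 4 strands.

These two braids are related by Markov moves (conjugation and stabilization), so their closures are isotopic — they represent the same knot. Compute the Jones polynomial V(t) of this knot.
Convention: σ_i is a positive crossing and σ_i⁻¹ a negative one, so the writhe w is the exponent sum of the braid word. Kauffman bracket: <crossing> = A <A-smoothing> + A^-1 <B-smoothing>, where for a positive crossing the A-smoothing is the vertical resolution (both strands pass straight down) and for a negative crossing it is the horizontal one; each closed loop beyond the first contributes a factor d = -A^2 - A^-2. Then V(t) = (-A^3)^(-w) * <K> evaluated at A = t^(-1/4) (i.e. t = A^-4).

Markov-equivalent braids have isotopic closures, hence identical knot invariants. Strip the Markov moves from each word to reach a common short braid β, then compute V(t) once on β.
Braid A: s1 s1 s3 s1^-1 s2^-1 s1 s3 s2^-1 s1^-1 s2 s1^-1 s1^-1 s1^-1 on 4 strands reduces by inverse Markov moves (closure unchanged at each step):
  Deconjugate: the word is γ·β·γ⁻¹ with γ = s1 s1 (prefix) and γ⁻¹ = s1^-1 s1^-1 (suffix); strip both.
Reduced to β = s3 s1^-1 s2^-1 s1 s3 s2^-1 s1^-1 s2 s1^-1 on 4 strands, 9 crossings.
Braid B: s3 s3 s1^-1 s2^-1 s1 s3 s2^-1 s1^-1 s2 s1^-1 s3^-1 on 4 strands reduces by inverse Markov moves (closure unchanged at each step):
  Deconjugate: the word is γ·β·γ⁻¹ with γ = s3 (prefix) and γ⁻¹ = s3^-1 (suffix); strip both.
Reduced to β = s3 s1^-1 s2^-1 s1 s3 s2^-1 s1^-1 s2 s1^-1 on 4 strands, 9 crossings.
Both give the same β = s3 s1^-1 s2^-1 s1 s3 s2^-1 s1^-1 s2 s1^-1 on 4 strands, so one state sum suffices:
Braid: s3 s1^-1 s2^-1 s1 s3 s2^-1 s1^-1 s2 s1^-1 on 4 strands, 9 crossings.
Writhe w = (#positive) - (#negative) = 4 - 5 = -1.
State-sum expansion of <K>. There are 2^9 = 512 states.
Smooth each crossing (0=||, 1=⌣⌢); contribution A^(Σ sign_k(1-2s_k)) * d^(L-1).
Tabulate the states by total A-exponent and number of loops L (A-exp: L × count):
  A^9: L=5 ×1
  A^7: L=4 ×9
  A^5: L=3 ×32, L=5 ×4
  A^3: L=2 ×53, L=4 ×30, L=6 ×1
  A^1: L=1 ×35, L=3 ×80, L=5 ×11
  A^-1: L=2 ×86, L=4 ×39, L=6 ×1
  A^-3: L=1 ×21, L=3 ×58, L=5 ×5
  A^-5: L=2 ×26, L=4 ×10
  A^-7: L=1 ×3, L=3 ×6
  A^-9: L=2 ×1
Each group contributes A^e * Σ count * d^(L-1):
Powers of d = -A^2 - A^-2: d^2 = A^4 + 2 + A^-4; d^3 = -A^6 - 3*A^2 - 3*A^-2 - A^-6; d^4 = A^8 + 4*A^4 + 6 + 4*A^-4 + A^-8; d^5 = -A^10 - 5*A^6 - 10*A^2 - 10*A^-2 - 5*A^-6 - A^-10.
  A^9 * (d^4) = A^17 + 4*A^13 + 6*A^9 + 4*A^5 + A
  A^7 * (9*d^3) = -9*A^13 - 27*A^9 - 27*A^5 - 9*A
  A^5 * (32*d^2 + 4*d^4) = 4*A^13 + 48*A^9 + 88*A^5 + 48*A + 4*A^-3
  A^3 * (53*d + 30*d^3 + d^5) = -A^13 - 35*A^9 - 153*A^5 - 153*A - 35*A^-3 - A^-7
  A^1 * (35 + 80*d^2 + 11*d^4) = 11*A^9 + 124*A^5 + 261*A + 124*A^-3 + 11*A^-7
  A^-1 * (86*d + 39*d^3 + d^5) = -A^9 - 44*A^5 - 213*A - 213*A^-3 - 44*A^-7 - A^-11
  A^-3 * (21 + 58*d^2 + 5*d^4) = 5*A^5 + 78*A + 167*A^-3 + 78*A^-7 + 5*A^-11
  A^-5 * (26*d + 10*d^3) = -10*A - 56*A^-3 - 56*A^-7 - 10*A^-11
  A^-7 * (3 + 6*d^2) = 6*A^-3 + 15*A^-7 + 6*A^-11
  A^-9 * (d) = -A^-7 - A^-11
Summing the groups: <K> = A^17 - 2*A^13 + 2*A^9 - 3*A^5 + 3*A - 3*A^-3 + 2*A^-7 - A^-11
Normalise by the writhe: (-A^3)^(-w) = (-A^3)^(1) = -A^3, so f(A) = -A^3 * <K> = -A^20 + 2*A^16 - 2*A^12 + 3*A^8 - 3*A^4 + 3 - 2*A^-4 + A^-8.
Substitute A = t^(-1/4), i.e. A^e → t^(-e/4): V(t) = t^2 - 2*t + 3 - 3*t^-1 + 3*t^-2 - 2*t^-3 + 2*t^-4 - t^-5

Answer: t^2 - 2*t + 3 - 3*t^-1 + 3*t^-2 - 2*t^-3 + 2*t^-4 - t^-5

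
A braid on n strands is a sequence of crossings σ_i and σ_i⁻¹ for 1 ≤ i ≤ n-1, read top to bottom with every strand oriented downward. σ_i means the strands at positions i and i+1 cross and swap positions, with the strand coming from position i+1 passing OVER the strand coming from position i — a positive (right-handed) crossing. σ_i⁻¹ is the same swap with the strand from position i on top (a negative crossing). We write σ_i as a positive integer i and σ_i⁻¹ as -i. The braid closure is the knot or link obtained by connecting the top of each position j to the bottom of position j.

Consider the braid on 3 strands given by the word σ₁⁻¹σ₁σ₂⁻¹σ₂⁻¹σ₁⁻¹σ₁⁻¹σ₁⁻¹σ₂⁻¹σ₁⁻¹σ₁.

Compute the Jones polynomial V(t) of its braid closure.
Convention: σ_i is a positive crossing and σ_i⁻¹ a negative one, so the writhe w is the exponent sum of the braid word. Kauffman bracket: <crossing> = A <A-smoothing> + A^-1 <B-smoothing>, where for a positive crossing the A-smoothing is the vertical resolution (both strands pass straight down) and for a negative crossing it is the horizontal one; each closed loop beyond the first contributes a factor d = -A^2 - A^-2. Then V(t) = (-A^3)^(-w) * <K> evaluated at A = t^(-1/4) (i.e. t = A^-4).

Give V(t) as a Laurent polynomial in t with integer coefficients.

t^-2 + 2*t^-4 - 2*t^-5 + t^-6 - 2*t^-7 + t^-8

Derivation:
The presented braid s1^-1 s1 s2^-1 s2^-1 s1^-1 s1^-1 s1^-1 s2^-1 s1^-1 s1 on 3 strands reduces by inverse Markov moves (closure unchanged at each step):
  Deconjugate: the word is γ·β·γ⁻¹ with γ = s1^-1 s1 (prefix) and γ⁻¹ = s1^-1 s1 (suffix); strip both.
Reduced to β = s2^-1 s2^-1 s1^-1 s1^-1 s1^-1 s2^-1 on 3 strands, 6 crossings.
Compute on β:
Braid: s2^-1 s2^-1 s1^-1 s1^-1 s1^-1 s2^-1 on 3 strands, 6 crossings.
Writhe w = (#positive) - (#negative) = 0 - 6 = -6.
State-sum expansion of <K>. There are 2^6 = 64 states.
Smooth each crossing (0=||, 1=⌣⌢); contribution A^(Σ sign_k(1-2s_k)) * d^(L-1).
Tabulate the states by total A-exponent and number of loops L (A-exp: L × count):
  A^6: L=5 ×1
  A^4: L=4 ×6
  A^2: L=3 ×15
  A^0: L=2 ×18, L=4 ×2
  A^-2: L=1 ×9, L=3 ×6
  A^-4: L=2 ×6
  A^-6: L=3 ×1
Each group contributes A^e * Σ count * d^(L-1):
Powers of d = -A^2 - A^-2: d^2 = A^4 + 2 + A^-4; d^3 = -A^6 - 3*A^2 - 3*A^-2 - A^-6; d^4 = A^8 + 4*A^4 + 6 + 4*A^-4 + A^-8.
  A^6 * (d^4) = A^14 + 4*A^10 + 6*A^6 + 4*A^2 + A^-2
  A^4 * (6*d^3) = -6*A^10 - 18*A^6 - 18*A^2 - 6*A^-2
  A^2 * (15*d^2) = 15*A^6 + 30*A^2 + 15*A^-2
  A^0 * (18*d + 2*d^3) = -2*A^6 - 24*A^2 - 24*A^-2 - 2*A^-6
  A^-2 * (9 + 6*d^2) = 6*A^2 + 21*A^-2 + 6*A^-6
  A^-4 * (6*d) = -6*A^-2 - 6*A^-6
  A^-6 * (d^2) = A^-2 + 2*A^-6 + A^-10
Summing the groups: <K> = A^14 - 2*A^10 + A^6 - 2*A^2 + 2*A^-2 + A^-10
Normalise by the writhe: (-A^3)^(-w) = (-A^3)^(6) = A^18, so f(A) = A^18 * <K> = A^32 - 2*A^28 + A^24 - 2*A^20 + 2*A^16 + A^8.
Substitute A = t^(-1/4), i.e. A^e → t^(-e/4): V(t) = t^-2 + 2*t^-4 - 2*t^-5 + t^-6 - 2*t^-7 + t^-8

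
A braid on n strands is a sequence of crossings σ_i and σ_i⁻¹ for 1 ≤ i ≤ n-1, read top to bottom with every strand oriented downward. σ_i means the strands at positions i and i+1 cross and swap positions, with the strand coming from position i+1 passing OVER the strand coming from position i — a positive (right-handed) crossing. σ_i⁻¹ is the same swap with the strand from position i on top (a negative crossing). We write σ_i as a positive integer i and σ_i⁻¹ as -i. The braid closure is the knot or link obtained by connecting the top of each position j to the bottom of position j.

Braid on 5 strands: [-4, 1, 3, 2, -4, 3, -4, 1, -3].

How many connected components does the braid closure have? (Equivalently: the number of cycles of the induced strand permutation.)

4

Derivation:
Track the strand permutation on 5 strands, starting from identity.
  step 1: s4^-1 swaps positions 4,5 -> [1 2 3 5 4]
  step 2: s1 swaps positions 1,2 -> [2 1 3 5 4]
  step 3: s3 swaps positions 3,4 -> [2 1 5 3 4]
  step 4: s2 swaps positions 2,3 -> [2 5 1 3 4]
  step 5: s4^-1 swaps positions 4,5 -> [2 5 1 4 3]
  step 6: s3 swaps positions 3,4 -> [2 5 4 1 3]
  step 7: s4^-1 swaps positions 4,5 -> [2 5 4 3 1]
  step 8: s1 swaps positions 1,2 -> [5 2 4 3 1]
  step 9: s3^-1 swaps positions 3,4 -> [5 2 3 4 1]
Final permutation (position -> original strand): [5 2 3 4 1]
Closure components = cycle count of this permutation = 4.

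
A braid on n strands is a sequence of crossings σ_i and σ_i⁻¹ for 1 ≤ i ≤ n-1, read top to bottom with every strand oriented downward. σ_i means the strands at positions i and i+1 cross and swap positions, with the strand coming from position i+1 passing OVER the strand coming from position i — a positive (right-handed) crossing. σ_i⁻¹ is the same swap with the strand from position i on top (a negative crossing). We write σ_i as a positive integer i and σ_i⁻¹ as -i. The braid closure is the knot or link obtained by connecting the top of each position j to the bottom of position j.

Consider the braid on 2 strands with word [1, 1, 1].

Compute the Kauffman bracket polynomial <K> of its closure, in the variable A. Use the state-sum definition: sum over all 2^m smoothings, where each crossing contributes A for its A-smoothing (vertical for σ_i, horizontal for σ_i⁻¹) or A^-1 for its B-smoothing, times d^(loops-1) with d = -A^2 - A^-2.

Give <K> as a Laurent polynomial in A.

Braid: s1 s1 s1 on 2 strands, 3 crossings.
Writhe w = (#positive) - (#negative) = 3 - 0 = 3.
Computing the Kauffman bracket via state sum. There are 2^3 = 8 states.
Each crossing splits two ways (0=vertical, 1=horizontal). The state's weight is A^(#A-smoothings - #B-smoothings) * d^(loops - 1).
  state 000: A-exp=+3, loops=2, term = A^3 * d^1
  state 001: A-exp=+1, loops=1, term = A^1 * d^0
  state 010: A-exp=+1, loops=1, term = A^1 * d^0
  state 011: A-exp=-1, loops=2, term = A^-1 * d^1
  state 100: A-exp=+1, loops=1, term = A^1 * d^0
  state 101: A-exp=-1, loops=2, term = A^-1 * d^1
  state 110: A-exp=-1, loops=2, term = A^-1 * d^1
  state 111: A-exp=-3, loops=3, term = A^-3 * d^2
Collect the terms by A-exponent (count of states per loop number):
Powers of d = -A^2 - A^-2: d^2 = A^4 + 2 + A^-4.
  A^3 * (d) = -A^5 - A
  A^1 * (3) = 3*A
  A^-1 * (3*d) = -3*A - 3*A^-3
  A^-3 * (d^2) = A + 2*A^-3 + A^-7
Summing the groups: <K> = -A^5 - A^-3 + A^-7

Answer: -A^5 - A^-3 + A^-7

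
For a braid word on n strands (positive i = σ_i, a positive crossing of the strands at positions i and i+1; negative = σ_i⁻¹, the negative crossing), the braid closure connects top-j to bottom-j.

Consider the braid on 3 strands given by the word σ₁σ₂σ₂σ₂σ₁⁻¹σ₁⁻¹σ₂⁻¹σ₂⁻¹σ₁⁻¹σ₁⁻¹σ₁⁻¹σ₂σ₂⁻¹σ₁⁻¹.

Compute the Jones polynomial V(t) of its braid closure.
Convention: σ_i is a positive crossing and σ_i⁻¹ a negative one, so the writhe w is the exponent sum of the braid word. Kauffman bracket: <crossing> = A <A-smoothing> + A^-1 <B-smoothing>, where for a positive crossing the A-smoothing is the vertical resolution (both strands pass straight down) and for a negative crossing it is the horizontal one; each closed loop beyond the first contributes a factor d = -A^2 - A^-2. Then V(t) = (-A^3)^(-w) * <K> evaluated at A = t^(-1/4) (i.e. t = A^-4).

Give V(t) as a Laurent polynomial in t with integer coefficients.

-1 + 3*t^-1 - 4*t^-2 + 6*t^-3 - 5*t^-4 + 5*t^-5 - 4*t^-6 + 2*t^-7 - t^-8

Derivation:
The presented braid s1 s2 s2 s2 s1^-1 s1^-1 s2^-1 s2^-1 s1^-1 s1^-1 s1^-1 s2 s2^-1 s1^-1 on 3 strands reduces by inverse Markov moves (closure unchanged at each step):
  Deconjugate: the word is γ·β·γ⁻¹ with γ = s1 s2 (prefix) and γ⁻¹ = s2^-1 s1^-1 (suffix); strip both.
Reduced to β = s2 s2 s1^-1 s1^-1 s2^-1 s2^-1 s1^-1 s1^-1 s1^-1 s2 on 3 strands, 10 crossings.
Compute on β:
Braid: s2 s2 s1^-1 s1^-1 s2^-1 s2^-1 s1^-1 s1^-1 s1^-1 s2 on 3 strands, 10 crossings.
Writhe w = (#positive) - (#negative) = 3 - 7 = -4.
Computing the Kauffman bracket via state sum. There are 2^10 = 1024 states.
Smooth each crossing (0=||, 1=⌣⌢); contribution A^(Σ sign_k(1-2s_k)) * d^(L-1).
Tabulate the states by total A-exponent and number of loops L (A-exp: L × count):
  A^10: L=6 ×1
  A^8: L=5 ×10
  A^6: L=4 ×41, L=6 ×4
  A^4: L=3 ×87, L=5 ×32, L=7 ×1
  A^2: L=2 ×97, L=4 ×100, L=6 ×13
  A^0: L=1 ×46, L=3 ×152, L=5 ×52, L=7 ×2
  A^-2: L=2 ×103, L=4 ×96, L=6 ×11
  A^-4: L=1 ×15, L=3 ×79, L=5 ×26
  A^-6: L=2 ×18, L=4 ×26, L=6 ×1
  A^-8: L=3 ×8, L=5 ×2
  A^-10: L=4 ×1
Each group contributes A^e * Σ count * d^(L-1):
Powers of d = -A^2 - A^-2: d^2 = A^4 + 2 + A^-4; d^3 = -A^6 - 3*A^2 - 3*A^-2 - A^-6; d^4 = A^8 + 4*A^4 + 6 + 4*A^-4 + A^-8; d^5 = -A^10 - 5*A^6 - 10*A^2 - 10*A^-2 - 5*A^-6 - A^-10; d^6 = A^12 + 6*A^8 + 15*A^4 + 20 + 15*A^-4 + 6*A^-8 + A^-12.
  A^10 * (d^5) = -A^20 - 5*A^16 - 10*A^12 - 10*A^8 - 5*A^4 - 1
  A^8 * (10*d^4) = 10*A^16 + 40*A^12 + 60*A^8 + 40*A^4 + 10
  A^6 * (41*d^3 + 4*d^5) = -4*A^16 - 61*A^12 - 163*A^8 - 163*A^4 - 61 - 4*A^-4
  A^4 * (87*d^2 + 32*d^4 + d^6) = A^16 + 38*A^12 + 230*A^8 + 386*A^4 + 230 + 38*A^-4 + A^-8
  A^2 * (97*d + 100*d^3 + 13*d^5) = -13*A^12 - 165*A^8 - 527*A^4 - 527 - 165*A^-4 - 13*A^-8
  A^0 * (46 + 152*d^2 + 52*d^4 + 2*d^6) = 2*A^12 + 64*A^8 + 390*A^4 + 702 + 390*A^-4 + 64*A^-8 + 2*A^-12
  A^-2 * (103*d + 96*d^3 + 11*d^5) = -11*A^8 - 151*A^4 - 501 - 501*A^-4 - 151*A^-8 - 11*A^-12
  A^-4 * (15 + 79*d^2 + 26*d^4) = 26*A^4 + 183 + 329*A^-4 + 183*A^-8 + 26*A^-12
  A^-6 * (18*d + 26*d^3 + d^5) = -A^4 - 31 - 106*A^-4 - 106*A^-8 - 31*A^-12 - A^-16
  A^-8 * (8*d^2 + 2*d^4) = 2 + 16*A^-4 + 28*A^-8 + 16*A^-12 + 2*A^-16
  A^-10 * (d^3) = -A^-4 - 3*A^-8 - 3*A^-12 - A^-16
Summing the groups: <K> = -A^20 + 2*A^16 - 4*A^12 + 5*A^8 - 5*A^4 + 6 - 4*A^-4 + 3*A^-8 - A^-12
Normalise by the writhe: (-A^3)^(-w) = (-A^3)^(4) = A^12, so f(A) = A^12 * <K> = -A^32 + 2*A^28 - 4*A^24 + 5*A^20 - 5*A^16 + 6*A^12 - 4*A^8 + 3*A^4 - 1.
Substitute A = t^(-1/4), i.e. A^e → t^(-e/4): V(t) = -1 + 3*t^-1 - 4*t^-2 + 6*t^-3 - 5*t^-4 + 5*t^-5 - 4*t^-6 + 2*t^-7 - t^-8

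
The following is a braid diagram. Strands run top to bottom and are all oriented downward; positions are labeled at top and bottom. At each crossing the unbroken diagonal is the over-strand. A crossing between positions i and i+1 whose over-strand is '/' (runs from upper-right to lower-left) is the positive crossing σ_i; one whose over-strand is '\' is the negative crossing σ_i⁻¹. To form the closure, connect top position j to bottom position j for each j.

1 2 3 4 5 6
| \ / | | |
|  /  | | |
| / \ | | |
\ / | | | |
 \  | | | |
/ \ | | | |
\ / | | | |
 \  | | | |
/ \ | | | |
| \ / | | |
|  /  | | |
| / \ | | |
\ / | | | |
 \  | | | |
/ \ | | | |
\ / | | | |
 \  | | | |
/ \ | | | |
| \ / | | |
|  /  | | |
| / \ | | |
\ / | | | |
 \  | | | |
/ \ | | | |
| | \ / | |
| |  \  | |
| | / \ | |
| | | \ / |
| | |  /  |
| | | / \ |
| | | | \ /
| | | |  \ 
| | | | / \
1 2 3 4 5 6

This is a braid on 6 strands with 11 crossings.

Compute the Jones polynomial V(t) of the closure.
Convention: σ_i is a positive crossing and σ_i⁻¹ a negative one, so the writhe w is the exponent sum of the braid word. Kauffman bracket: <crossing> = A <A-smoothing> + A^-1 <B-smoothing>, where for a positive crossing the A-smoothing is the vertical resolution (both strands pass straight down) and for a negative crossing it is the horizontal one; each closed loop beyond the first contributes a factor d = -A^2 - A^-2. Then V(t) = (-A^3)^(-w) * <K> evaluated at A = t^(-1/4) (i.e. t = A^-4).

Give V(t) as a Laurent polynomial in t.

-t^2 + 3*t - 4 + 6*t^-1 - 6*t^-2 + 6*t^-3 - 5*t^-4 + 3*t^-5 - t^-6

Derivation:
Reading the diagram top to bottom ('/'-over between positions i,i+1 = s_i, '\'-over = s_i^-1): braid word = s2 s1^-1 s1^-1 s2 s1^-1 s1^-1 s2 s1^-1 s3^-1 s4 s5^-1.
The presented braid s2 s1^-1 s1^-1 s2 s1^-1 s1^-1 s2 s1^-1 s3^-1 s4 s5^-1 on 6 strands reduces by inverse Markov moves (closure unchanged at each step):
  Destabilize: the word has the form β·s5^-1 where s5^-1 occurs only as the final letter (β ∈ B_5); drop it and the last strand → 5 strands.
  Destabilize: the word has the form β·s4 where s4 occurs only as the final letter (β ∈ B_4); drop it and the last strand → 4 strands.
  Destabilize: the word has the form β·s3^-1 where s3^-1 occurs only as the final letter (β ∈ B_3); drop it and the last strand → 3 strands.
Reduced to β = s2 s1^-1 s1^-1 s2 s1^-1 s1^-1 s2 s1^-1 on 3 strands, 8 crossings.
Compute on β:
Braid: s2 s1^-1 s1^-1 s2 s1^-1 s1^-1 s2 s1^-1 on 3 strands, 8 crossings.
Writhe w = (#positive) - (#negative) = 3 - 5 = -2.
Enumerate smoothing states for the bracket polynomial. There are 2^8 = 256 states.
Smooth each crossing (0=||, 1=⌣⌢); contribution A^(Σ sign_k(1-2s_k)) * d^(L-1).
Tabulate the states by total A-exponent and number of loops L (A-exp: L × count):
  A^8: L=6 ×1
  A^6: L=5 ×8
  A^4: L=4 ×28
  A^2: L=3 ×55, L=5 ×1
  A^0: L=2 ×63, L=4 ×7
  A^-2: L=1 ×35, L=3 ×21
  A^-4: L=2 ×26, L=4 ×2
  A^-6: L=3 ×8
  A^-8: L=4 ×1
Each group contributes A^e * Σ count * d^(L-1):
Powers of d = -A^2 - A^-2: d^2 = A^4 + 2 + A^-4; d^3 = -A^6 - 3*A^2 - 3*A^-2 - A^-6; d^4 = A^8 + 4*A^4 + 6 + 4*A^-4 + A^-8; d^5 = -A^10 - 5*A^6 - 10*A^2 - 10*A^-2 - 5*A^-6 - A^-10.
  A^8 * (d^5) = -A^18 - 5*A^14 - 10*A^10 - 10*A^6 - 5*A^2 - A^-2
  A^6 * (8*d^4) = 8*A^14 + 32*A^10 + 48*A^6 + 32*A^2 + 8*A^-2
  A^4 * (28*d^3) = -28*A^10 - 84*A^6 - 84*A^2 - 28*A^-2
  A^2 * (55*d^2 + d^4) = A^10 + 59*A^6 + 116*A^2 + 59*A^-2 + A^-6
  A^0 * (63*d + 7*d^3) = -7*A^6 - 84*A^2 - 84*A^-2 - 7*A^-6
  A^-2 * (35 + 21*d^2) = 21*A^2 + 77*A^-2 + 21*A^-6
  A^-4 * (26*d + 2*d^3) = -2*A^2 - 32*A^-2 - 32*A^-6 - 2*A^-10
  A^-6 * (8*d^2) = 8*A^-2 + 16*A^-6 + 8*A^-10
  A^-8 * (d^3) = -A^-2 - 3*A^-6 - 3*A^-10 - A^-14
Summing the groups: <K> = -A^18 + 3*A^14 - 5*A^10 + 6*A^6 - 6*A^2 + 6*A^-2 - 4*A^-6 + 3*A^-10 - A^-14
Normalise by the writhe: (-A^3)^(-w) = (-A^3)^(2) = A^6, so f(A) = A^6 * <K> = -A^24 + 3*A^20 - 5*A^16 + 6*A^12 - 6*A^8 + 6*A^4 - 4 + 3*A^-4 - A^-8.
Substitute A = t^(-1/4), i.e. A^e → t^(-e/4): V(t) = -t^2 + 3*t - 4 + 6*t^-1 - 6*t^-2 + 6*t^-3 - 5*t^-4 + 3*t^-5 - t^-6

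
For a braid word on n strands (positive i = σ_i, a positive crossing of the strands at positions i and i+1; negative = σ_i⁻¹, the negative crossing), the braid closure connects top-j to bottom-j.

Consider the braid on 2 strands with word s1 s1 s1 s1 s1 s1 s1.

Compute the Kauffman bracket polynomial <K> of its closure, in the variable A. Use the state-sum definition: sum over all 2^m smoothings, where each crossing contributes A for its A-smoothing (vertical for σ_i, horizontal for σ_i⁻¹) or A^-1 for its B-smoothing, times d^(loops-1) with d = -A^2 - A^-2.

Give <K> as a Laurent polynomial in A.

Braid: s1 s1 s1 s1 s1 s1 s1 on 2 strands, 7 crossings.
Writhe w = (#positive) - (#negative) = 7 - 0 = 7.
State-sum expansion of <K>. There are 2^7 = 128 states.
For each crossing: s=0 is the vertical smoothing, s=1 horizontal. Crossing k contributes A^(sign_k * (1 - 2*s_k)); loop factor d = -A^2 - A^-2.
Tabulate the states by total A-exponent and number of loops L (A-exp: L × count):
  A^7: L=2 ×1
  A^5: L=1 ×7
  A^3: L=2 ×21
  A^1: L=3 ×35
  A^-1: L=4 ×35
  A^-3: L=5 ×21
  A^-5: L=6 ×7
  A^-7: L=7 ×1
Each group contributes A^e * Σ count * d^(L-1):
Powers of d = -A^2 - A^-2: d^2 = A^4 + 2 + A^-4; d^3 = -A^6 - 3*A^2 - 3*A^-2 - A^-6; d^4 = A^8 + 4*A^4 + 6 + 4*A^-4 + A^-8; d^5 = -A^10 - 5*A^6 - 10*A^2 - 10*A^-2 - 5*A^-6 - A^-10; d^6 = A^12 + 6*A^8 + 15*A^4 + 20 + 15*A^-4 + 6*A^-8 + A^-12.
  A^7 * (d) = -A^9 - A^5
  A^5 * (7) = 7*A^5
  A^3 * (21*d) = -21*A^5 - 21*A
  A^1 * (35*d^2) = 35*A^5 + 70*A + 35*A^-3
  A^-1 * (35*d^3) = -35*A^5 - 105*A - 105*A^-3 - 35*A^-7
  A^-3 * (21*d^4) = 21*A^5 + 84*A + 126*A^-3 + 84*A^-7 + 21*A^-11
  A^-5 * (7*d^5) = -7*A^5 - 35*A - 70*A^-3 - 70*A^-7 - 35*A^-11 - 7*A^-15
  A^-7 * (d^6) = A^5 + 6*A + 15*A^-3 + 20*A^-7 + 15*A^-11 + 6*A^-15 + A^-19
Summing the groups: <K> = -A^9 - A + A^-3 - A^-7 + A^-11 - A^-15 + A^-19

Answer: -A^9 - A + A^-3 - A^-7 + A^-11 - A^-15 + A^-19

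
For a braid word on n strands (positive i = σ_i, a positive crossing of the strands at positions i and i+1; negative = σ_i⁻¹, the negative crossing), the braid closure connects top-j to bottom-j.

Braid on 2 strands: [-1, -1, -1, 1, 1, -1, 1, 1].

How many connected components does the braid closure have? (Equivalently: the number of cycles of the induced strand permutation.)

2

Derivation:
Track the strand permutation on 2 strands, starting from identity.
  step 1: s1^-1 swaps positions 1,2 -> [2 1]
  step 2: s1^-1 swaps positions 1,2 -> [1 2]
  step 3: s1^-1 swaps positions 1,2 -> [2 1]
  step 4: s1 swaps positions 1,2 -> [1 2]
  step 5: s1 swaps positions 1,2 -> [2 1]
  step 6: s1^-1 swaps positions 1,2 -> [1 2]
  step 7: s1 swaps positions 1,2 -> [2 1]
  step 8: s1 swaps positions 1,2 -> [1 2]
Final permutation (position -> original strand): [1 2]
Closure components = cycle count of this permutation = 2.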